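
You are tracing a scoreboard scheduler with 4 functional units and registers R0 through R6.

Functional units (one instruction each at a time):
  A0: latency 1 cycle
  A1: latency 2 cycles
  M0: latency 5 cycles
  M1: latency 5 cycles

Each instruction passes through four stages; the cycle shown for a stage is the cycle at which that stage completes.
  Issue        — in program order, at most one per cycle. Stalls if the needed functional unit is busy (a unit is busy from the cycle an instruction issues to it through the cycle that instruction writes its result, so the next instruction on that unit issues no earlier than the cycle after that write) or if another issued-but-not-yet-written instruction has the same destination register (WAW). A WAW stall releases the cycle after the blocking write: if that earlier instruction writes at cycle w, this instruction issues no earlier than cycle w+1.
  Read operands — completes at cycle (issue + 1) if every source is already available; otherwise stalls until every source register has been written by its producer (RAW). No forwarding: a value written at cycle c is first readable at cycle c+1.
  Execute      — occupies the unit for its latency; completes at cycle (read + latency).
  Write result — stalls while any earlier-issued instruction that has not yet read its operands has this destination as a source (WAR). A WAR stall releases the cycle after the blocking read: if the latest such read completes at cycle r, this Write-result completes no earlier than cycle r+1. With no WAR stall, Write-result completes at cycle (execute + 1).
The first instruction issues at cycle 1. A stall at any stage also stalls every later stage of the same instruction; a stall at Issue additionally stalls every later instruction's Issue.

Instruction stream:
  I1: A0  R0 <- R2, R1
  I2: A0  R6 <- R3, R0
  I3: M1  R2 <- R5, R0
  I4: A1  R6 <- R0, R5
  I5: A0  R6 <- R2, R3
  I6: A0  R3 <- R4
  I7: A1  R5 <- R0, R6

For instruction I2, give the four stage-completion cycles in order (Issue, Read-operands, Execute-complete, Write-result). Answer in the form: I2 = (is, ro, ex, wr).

cycle 1: I1→A0
cycle 2: I1 RO
cycle 3: I1 EX
cycle 4: I1 WR R0
cycle 5: I2→A0
cycle 6: I2 RO | I3→M1
cycle 7: I2 EX | I3 RO
cycle 8: I2 WR R6
cycle 9: I4→A1
cycle 10: I4 RO
cycle 12: I3 EX | I4 EX
cycle 13: I3 WR R2 | I4 WR R6
cycle 14: I5→A0
cycle 15: I5 RO
cycle 16: I5 EX
cycle 17: I5 WR R6
cycle 18: I6→A0
cycle 19: I6 RO | I7→A1
cycle 20: I6 EX | I7 RO
cycle 21: I6 WR R3
cycle 22: I7 EX
cycle 23: I7 WR R5

I2 = (5, 6, 7, 8)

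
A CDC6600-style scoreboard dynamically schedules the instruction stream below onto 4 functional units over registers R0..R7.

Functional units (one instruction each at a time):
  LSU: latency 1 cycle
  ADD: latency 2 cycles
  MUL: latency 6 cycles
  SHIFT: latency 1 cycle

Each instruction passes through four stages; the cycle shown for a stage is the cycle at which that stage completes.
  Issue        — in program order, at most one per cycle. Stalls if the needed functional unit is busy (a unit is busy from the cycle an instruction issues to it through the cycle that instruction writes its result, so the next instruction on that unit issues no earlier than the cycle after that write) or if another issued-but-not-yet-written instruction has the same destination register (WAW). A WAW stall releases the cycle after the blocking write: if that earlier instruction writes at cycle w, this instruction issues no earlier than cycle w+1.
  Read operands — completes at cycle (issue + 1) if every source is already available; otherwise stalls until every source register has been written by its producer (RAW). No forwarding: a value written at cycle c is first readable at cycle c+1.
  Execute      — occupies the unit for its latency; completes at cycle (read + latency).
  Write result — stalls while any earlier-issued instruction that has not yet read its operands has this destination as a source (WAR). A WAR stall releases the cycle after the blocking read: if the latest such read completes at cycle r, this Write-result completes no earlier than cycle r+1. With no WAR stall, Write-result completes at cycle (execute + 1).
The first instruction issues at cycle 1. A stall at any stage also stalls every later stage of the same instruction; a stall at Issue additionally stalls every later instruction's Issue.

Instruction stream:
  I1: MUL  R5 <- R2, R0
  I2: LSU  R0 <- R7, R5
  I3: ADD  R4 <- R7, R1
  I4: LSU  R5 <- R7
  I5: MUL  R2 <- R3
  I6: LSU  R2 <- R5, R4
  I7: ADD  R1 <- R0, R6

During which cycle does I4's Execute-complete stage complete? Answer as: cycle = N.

cycle = 15

I1  is:1  ro:2  ex:8  wr:9
I2  is:2  ro:10  ex:11  wr:12  — RAW R5: wait I1 write@9
I3  is:3  ro:4  ex:6  wr:7
I4  is:13  ro:14  ex:15  wr:16  — struct: LSU busy until I2 writes@12
I5  is:14  ro:15  ex:21  wr:22
I6  is:23  ro:24  ex:25  wr:26  — WAW R2: wait I5 write@22
I7  is:24  ro:25  ex:27  wr:28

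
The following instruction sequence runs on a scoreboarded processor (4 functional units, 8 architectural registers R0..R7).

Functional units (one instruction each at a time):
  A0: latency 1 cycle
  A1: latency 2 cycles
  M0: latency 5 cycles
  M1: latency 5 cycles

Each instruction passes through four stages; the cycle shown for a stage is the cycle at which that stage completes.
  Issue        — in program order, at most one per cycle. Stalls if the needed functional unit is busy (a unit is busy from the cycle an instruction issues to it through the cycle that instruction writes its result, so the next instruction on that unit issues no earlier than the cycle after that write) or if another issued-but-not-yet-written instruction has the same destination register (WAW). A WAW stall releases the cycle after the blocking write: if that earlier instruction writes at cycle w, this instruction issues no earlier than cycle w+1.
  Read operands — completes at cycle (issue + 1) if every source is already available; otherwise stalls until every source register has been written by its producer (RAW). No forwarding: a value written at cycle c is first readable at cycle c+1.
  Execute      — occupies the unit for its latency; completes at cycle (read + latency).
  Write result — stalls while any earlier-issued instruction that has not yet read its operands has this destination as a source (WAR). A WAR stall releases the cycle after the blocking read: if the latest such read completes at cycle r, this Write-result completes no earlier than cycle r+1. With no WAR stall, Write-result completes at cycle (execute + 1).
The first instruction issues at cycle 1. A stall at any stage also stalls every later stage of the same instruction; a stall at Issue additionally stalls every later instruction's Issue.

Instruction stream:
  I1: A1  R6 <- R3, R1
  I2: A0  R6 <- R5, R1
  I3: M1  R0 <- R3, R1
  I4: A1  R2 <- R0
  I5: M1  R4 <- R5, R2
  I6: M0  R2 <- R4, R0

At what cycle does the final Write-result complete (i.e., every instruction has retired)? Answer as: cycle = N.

I1: IS=1 RO=2 EX=4 WR=5
I2: IS=6 RO=7 EX=8 WR=9  [WAW R6: wait I1 write@5]
I3: IS=7 RO=8 EX=13 WR=14
I4: IS=8 RO=15 EX=17 WR=18  [RAW R0: wait I3 write@14]
I5: IS=15 RO=19 EX=24 WR=25  [struct: M1 busy until I3 writes@14; RAW R2: wait I4 write@18]
I6: IS=19 RO=26 EX=31 WR=32  [WAW R2: wait I4 write@18; RAW R4: wait I5 write@25]

cycle = 32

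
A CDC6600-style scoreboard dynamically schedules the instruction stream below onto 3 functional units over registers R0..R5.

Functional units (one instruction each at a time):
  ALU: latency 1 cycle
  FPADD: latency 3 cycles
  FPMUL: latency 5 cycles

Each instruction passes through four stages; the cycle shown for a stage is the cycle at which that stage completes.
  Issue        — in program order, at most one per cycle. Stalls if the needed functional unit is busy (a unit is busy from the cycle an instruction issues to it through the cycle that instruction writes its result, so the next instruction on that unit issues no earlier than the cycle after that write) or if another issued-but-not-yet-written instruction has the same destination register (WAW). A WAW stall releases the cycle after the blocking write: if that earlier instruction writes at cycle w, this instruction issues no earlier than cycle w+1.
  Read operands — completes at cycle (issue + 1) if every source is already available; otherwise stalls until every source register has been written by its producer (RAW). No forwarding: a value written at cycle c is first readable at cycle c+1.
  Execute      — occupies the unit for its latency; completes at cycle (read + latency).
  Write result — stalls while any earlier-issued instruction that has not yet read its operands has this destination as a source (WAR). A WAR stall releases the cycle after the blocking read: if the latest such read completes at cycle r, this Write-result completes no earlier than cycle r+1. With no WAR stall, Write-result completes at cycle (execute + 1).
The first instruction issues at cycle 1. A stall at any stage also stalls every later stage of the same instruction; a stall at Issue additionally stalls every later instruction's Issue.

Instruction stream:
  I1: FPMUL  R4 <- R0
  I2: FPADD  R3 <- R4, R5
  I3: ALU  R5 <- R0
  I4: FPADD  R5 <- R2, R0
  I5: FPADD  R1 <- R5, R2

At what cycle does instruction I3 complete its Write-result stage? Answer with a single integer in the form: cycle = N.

cycle = 10

I1: IS=1 RO=2 EX=7 WR=8
I2: IS=2 RO=9 EX=12 WR=13  [RAW R4: wait I1 write@8]
I3: IS=3 RO=4 EX=5 WR=10  [WAR R5: wait I2 read@9]
I4: IS=14 RO=15 EX=18 WR=19  [struct: FPADD busy until I2 writes@13]
I5: IS=20 RO=21 EX=24 WR=25  [struct: FPADD busy until I4 writes@19]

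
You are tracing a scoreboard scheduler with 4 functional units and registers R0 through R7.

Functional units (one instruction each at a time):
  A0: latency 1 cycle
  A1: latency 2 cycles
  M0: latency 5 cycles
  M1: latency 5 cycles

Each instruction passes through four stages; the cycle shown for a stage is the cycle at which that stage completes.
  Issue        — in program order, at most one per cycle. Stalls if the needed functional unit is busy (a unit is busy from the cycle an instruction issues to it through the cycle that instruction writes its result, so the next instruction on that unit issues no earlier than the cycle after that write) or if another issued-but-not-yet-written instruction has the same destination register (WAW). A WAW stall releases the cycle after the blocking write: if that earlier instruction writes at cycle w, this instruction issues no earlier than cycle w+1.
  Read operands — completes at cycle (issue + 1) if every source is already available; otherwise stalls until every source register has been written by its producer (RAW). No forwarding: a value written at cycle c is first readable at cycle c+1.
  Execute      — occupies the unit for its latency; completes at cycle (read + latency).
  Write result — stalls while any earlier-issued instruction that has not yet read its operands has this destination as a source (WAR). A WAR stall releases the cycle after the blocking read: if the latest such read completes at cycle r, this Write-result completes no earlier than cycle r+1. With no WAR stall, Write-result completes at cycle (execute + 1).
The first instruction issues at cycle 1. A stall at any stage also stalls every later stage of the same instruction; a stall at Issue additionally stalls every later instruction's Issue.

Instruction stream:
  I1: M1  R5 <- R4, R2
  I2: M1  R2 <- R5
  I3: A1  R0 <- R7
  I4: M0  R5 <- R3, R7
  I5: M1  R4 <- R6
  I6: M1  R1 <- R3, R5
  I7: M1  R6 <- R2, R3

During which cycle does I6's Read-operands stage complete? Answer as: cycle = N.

1) issue 1, read 2, done 7, write 8
2) issue 9, read 10, done 15, write 16  <struct: M1 busy until I1 writes@8>
3) issue 10, read 11, done 13, write 14
4) issue 11, read 12, done 17, write 18
5) issue 17, read 18, done 23, write 24  <struct: M1 busy until I2 writes@16>
6) issue 25, read 26, done 31, write 32  <struct: M1 busy until I5 writes@24>
7) issue 33, read 34, done 39, write 40  <struct: M1 busy until I6 writes@32>

cycle = 26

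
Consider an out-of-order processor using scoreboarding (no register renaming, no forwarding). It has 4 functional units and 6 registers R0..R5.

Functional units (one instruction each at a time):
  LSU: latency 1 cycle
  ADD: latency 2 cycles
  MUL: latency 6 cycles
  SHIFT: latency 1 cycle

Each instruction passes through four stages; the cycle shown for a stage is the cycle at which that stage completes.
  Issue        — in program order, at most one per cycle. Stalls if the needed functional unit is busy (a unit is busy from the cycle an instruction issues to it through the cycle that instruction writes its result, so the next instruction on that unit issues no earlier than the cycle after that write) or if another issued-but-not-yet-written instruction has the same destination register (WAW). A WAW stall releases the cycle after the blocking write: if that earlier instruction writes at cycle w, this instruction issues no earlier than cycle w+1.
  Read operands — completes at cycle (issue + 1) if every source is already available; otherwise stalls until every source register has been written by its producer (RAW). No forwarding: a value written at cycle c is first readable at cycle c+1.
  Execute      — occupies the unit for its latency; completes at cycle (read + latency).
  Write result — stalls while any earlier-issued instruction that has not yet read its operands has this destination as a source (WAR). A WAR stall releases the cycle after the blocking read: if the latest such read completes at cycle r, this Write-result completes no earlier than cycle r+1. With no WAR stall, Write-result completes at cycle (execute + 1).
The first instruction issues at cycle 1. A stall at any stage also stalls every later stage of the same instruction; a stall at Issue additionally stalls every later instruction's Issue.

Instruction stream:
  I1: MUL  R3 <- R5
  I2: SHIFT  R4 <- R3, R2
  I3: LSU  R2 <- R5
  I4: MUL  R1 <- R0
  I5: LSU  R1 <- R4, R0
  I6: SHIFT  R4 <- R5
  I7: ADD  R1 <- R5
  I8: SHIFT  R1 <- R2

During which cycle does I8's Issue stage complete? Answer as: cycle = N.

cycle = 28

t=1  I1 issues→MUL
t=2  I1 reads; I2 issues→SHIFT
t=3  I3 issues→LSU
t=4  I3 reads
t=5  I3 exec-done
t=8  I1 exec-done
t=9  I1 writes R3
t=10  I2 reads; I4 issues→MUL
t=11  I2 exec-done; I3 writes R2; I4 reads
t=12  I2 writes R4
t=17  I4 exec-done
t=18  I4 writes R1
t=19  I5 issues→LSU
t=20  I5 reads; I6 issues→SHIFT
t=21  I5 exec-done; I6 reads
t=22  I5 writes R1; I6 exec-done
t=23  I6 writes R4; I7 issues→ADD
t=24  I7 reads
t=26  I7 exec-done
t=27  I7 writes R1
t=28  I8 issues→SHIFT
t=29  I8 reads
t=30  I8 exec-done
t=31  I8 writes R1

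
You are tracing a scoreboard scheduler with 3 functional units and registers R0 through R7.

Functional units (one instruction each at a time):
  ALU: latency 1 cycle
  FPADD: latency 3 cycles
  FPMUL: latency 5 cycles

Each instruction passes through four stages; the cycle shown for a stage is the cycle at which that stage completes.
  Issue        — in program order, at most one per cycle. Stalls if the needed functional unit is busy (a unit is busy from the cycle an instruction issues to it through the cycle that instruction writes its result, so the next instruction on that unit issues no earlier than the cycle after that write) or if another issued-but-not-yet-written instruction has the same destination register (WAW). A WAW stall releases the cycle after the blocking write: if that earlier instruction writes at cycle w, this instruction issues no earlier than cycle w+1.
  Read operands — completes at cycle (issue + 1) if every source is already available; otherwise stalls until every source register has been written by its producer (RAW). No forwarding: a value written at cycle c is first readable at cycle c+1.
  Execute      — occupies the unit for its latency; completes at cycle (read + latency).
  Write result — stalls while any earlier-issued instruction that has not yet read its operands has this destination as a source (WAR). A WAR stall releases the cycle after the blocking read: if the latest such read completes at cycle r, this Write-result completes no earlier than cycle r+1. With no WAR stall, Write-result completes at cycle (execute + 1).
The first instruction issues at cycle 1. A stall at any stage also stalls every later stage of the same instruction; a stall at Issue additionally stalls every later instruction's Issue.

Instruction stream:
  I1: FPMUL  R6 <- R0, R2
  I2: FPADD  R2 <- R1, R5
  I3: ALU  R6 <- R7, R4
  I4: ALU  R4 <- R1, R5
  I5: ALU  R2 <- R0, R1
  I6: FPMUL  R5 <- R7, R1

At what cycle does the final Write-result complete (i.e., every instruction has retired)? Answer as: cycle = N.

cycle = 25

I1  is:1  ro:2  ex:7  wr:8
I2  is:2  ro:3  ex:6  wr:7
I3  is:9  ro:10  ex:11  wr:12  — WAW R6: wait I1 write@8
I4  is:13  ro:14  ex:15  wr:16  — struct: ALU busy until I3 writes@12
I5  is:17  ro:18  ex:19  wr:20  — struct: ALU busy until I4 writes@16
I6  is:18  ro:19  ex:24  wr:25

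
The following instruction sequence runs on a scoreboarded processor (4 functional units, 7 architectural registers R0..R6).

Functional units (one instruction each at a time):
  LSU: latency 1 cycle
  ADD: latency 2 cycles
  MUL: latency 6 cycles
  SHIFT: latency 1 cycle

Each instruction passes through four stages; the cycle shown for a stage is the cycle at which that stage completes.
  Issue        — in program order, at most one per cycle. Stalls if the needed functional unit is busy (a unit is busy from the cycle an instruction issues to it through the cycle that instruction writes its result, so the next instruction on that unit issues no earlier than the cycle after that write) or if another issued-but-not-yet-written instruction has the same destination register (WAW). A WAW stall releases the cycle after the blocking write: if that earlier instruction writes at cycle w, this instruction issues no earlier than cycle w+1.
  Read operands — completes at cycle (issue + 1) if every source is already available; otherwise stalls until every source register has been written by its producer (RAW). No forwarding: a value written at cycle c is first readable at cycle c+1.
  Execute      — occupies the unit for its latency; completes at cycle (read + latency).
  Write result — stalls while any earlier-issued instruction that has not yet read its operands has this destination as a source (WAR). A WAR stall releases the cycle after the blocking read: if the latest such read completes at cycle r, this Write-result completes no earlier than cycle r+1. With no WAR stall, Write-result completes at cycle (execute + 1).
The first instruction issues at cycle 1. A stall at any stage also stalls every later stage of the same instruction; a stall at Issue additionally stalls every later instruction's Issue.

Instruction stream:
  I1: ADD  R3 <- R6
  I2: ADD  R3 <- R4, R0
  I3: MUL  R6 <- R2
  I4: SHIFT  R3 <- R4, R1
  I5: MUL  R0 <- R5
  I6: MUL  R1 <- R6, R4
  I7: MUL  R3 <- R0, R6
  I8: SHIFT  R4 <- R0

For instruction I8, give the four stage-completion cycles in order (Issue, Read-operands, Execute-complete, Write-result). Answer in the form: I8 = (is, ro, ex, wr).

1) issue 1, read 2, done 4, write 5
2) issue 6, read 7, done 9, write 10  <struct: ADD busy until I1 writes@5>
3) issue 7, read 8, done 14, write 15
4) issue 11, read 12, done 13, write 14  <WAW R3: wait I2 write@10>
5) issue 16, read 17, done 23, write 24  <struct: MUL busy until I3 writes@15>
6) issue 25, read 26, done 32, write 33  <struct: MUL busy until I5 writes@24>
7) issue 34, read 35, done 41, write 42  <struct: MUL busy until I6 writes@33>
8) issue 35, read 36, done 37, write 38

I8 = (35, 36, 37, 38)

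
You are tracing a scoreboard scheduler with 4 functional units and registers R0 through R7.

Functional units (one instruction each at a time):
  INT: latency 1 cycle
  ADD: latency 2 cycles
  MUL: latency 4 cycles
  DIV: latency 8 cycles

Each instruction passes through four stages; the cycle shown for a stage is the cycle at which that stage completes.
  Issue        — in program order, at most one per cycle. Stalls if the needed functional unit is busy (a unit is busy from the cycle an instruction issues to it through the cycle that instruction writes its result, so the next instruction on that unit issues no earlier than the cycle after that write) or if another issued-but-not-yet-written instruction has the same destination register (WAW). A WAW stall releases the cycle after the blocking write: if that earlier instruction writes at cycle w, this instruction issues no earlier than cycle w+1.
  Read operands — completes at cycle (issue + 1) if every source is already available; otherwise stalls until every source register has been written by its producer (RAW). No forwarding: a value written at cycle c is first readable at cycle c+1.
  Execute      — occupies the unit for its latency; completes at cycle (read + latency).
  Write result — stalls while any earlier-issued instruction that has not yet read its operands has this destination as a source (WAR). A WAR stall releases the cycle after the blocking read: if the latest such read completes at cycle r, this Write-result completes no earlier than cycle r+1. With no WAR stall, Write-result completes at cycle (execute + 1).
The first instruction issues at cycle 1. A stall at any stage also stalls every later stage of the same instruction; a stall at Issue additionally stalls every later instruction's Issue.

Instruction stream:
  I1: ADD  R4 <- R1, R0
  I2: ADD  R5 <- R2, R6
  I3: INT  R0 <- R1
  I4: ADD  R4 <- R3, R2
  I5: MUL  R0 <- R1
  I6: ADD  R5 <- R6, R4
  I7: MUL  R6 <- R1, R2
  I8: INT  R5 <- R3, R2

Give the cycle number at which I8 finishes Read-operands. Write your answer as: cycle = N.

I1  is:1  ro:2  ex:4  wr:5
I2  is:6  ro:7  ex:9  wr:10  — struct: ADD busy until I1 writes@5
I3  is:7  ro:8  ex:9  wr:10
I4  is:11  ro:12  ex:14  wr:15  — struct: ADD busy until I2 writes@10
I5  is:12  ro:13  ex:17  wr:18
I6  is:16  ro:17  ex:19  wr:20  — struct: ADD busy until I4 writes@15
I7  is:19  ro:20  ex:24  wr:25  — struct: MUL busy until I5 writes@18
I8  is:21  ro:22  ex:23  wr:24  — WAW R5: wait I6 write@20

cycle = 22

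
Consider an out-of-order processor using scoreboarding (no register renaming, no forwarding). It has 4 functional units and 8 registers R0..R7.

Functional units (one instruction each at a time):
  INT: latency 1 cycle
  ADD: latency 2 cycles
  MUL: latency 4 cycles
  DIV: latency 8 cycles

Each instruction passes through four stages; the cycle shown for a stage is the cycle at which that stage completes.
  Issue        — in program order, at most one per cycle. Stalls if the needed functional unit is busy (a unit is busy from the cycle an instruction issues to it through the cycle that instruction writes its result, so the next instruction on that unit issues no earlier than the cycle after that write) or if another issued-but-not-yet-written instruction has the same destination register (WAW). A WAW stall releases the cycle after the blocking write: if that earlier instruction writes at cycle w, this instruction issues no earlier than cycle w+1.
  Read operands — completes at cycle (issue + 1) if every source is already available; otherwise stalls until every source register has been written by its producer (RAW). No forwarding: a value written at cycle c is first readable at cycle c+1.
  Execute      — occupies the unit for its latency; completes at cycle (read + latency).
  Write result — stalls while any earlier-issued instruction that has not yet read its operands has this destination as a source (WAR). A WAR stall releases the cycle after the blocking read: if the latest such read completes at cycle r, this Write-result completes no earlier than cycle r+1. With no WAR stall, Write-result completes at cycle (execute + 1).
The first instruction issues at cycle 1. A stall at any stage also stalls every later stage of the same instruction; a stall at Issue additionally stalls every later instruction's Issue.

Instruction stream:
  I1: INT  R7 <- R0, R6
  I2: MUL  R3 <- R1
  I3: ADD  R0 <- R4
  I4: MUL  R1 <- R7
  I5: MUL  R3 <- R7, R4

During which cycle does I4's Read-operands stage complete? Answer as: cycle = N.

[1] issue I1 (INT)
[2] I1 read-ops, issue I2 (MUL)
[3] I1 finished on INT, I2 read-ops, issue I3 (ADD)
[4] I1→R7, I3 read-ops
[6] I3 finished on ADD
[7] I2 finished on MUL, I3→R0
[8] I2→R3
[9] issue I4 (MUL)
[10] I4 read-ops
[14] I4 finished on MUL
[15] I4→R1
[16] issue I5 (MUL)
[17] I5 read-ops
[21] I5 finished on MUL
[22] I5→R3

cycle = 10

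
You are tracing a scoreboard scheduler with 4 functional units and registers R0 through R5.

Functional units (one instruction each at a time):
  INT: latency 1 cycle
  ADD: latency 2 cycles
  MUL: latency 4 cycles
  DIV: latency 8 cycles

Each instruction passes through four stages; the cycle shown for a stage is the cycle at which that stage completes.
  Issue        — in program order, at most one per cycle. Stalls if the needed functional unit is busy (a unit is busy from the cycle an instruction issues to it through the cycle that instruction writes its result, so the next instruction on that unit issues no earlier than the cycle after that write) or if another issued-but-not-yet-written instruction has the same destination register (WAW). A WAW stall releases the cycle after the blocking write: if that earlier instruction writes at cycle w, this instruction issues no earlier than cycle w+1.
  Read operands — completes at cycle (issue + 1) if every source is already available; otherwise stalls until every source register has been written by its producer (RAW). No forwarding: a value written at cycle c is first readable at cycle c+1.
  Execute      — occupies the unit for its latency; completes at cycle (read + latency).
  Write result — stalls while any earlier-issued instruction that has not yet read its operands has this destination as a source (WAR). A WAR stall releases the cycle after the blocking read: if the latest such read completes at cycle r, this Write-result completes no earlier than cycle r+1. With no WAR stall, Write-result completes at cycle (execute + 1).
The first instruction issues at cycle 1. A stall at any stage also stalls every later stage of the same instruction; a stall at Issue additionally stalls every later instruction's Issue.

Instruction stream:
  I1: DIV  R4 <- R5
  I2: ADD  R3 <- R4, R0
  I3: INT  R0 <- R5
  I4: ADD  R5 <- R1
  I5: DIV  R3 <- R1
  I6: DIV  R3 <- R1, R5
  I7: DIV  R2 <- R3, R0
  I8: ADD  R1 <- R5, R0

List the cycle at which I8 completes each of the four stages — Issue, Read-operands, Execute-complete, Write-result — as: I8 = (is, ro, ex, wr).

I8 = (40, 41, 43, 44)

I1 -> (1, 2, 10, 11)
I2 -> (2, 12, 14, 15)  // RAW R4: wait I1 write@11
I3 -> (3, 4, 5, 13)  // WAR R0: wait I2 read@12
I4 -> (16, 17, 19, 20)  // struct: ADD busy until I2 writes@15
I5 -> (17, 18, 26, 27)
I6 -> (28, 29, 37, 38)  // struct: DIV busy until I5 writes@27
I7 -> (39, 40, 48, 49)  // struct: DIV busy until I6 writes@38
I8 -> (40, 41, 43, 44)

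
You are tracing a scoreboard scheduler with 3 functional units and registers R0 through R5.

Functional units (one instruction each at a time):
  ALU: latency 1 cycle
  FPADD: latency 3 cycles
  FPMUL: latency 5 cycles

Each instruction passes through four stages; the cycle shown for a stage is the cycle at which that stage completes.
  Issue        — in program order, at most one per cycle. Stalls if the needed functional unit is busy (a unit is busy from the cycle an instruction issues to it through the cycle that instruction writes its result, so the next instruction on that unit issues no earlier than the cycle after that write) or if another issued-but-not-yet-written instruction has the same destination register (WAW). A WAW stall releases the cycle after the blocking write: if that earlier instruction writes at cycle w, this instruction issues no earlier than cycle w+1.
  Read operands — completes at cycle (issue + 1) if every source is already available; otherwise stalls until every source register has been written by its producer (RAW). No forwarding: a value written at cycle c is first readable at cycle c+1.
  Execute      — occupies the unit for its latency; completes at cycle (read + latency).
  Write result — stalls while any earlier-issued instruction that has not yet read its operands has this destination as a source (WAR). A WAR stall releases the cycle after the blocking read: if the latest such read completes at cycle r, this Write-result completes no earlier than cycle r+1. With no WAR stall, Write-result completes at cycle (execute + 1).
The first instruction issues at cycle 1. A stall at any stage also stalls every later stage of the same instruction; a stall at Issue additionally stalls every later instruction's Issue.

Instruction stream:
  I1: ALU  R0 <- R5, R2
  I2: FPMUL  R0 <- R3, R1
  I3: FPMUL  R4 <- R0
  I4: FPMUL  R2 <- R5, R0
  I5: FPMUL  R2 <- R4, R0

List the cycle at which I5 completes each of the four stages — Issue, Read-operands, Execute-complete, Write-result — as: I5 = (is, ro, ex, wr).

t=1  I1 issues→ALU
t=2  I1 reads
t=3  I1 exec-done
t=4  I1 writes R0
t=5  I2 issues→FPMUL
t=6  I2 reads
t=11  I2 exec-done
t=12  I2 writes R0
t=13  I3 issues→FPMUL
t=14  I3 reads
t=19  I3 exec-done
t=20  I3 writes R4
t=21  I4 issues→FPMUL
t=22  I4 reads
t=27  I4 exec-done
t=28  I4 writes R2
t=29  I5 issues→FPMUL
t=30  I5 reads
t=35  I5 exec-done
t=36  I5 writes R2

I5 = (29, 30, 35, 36)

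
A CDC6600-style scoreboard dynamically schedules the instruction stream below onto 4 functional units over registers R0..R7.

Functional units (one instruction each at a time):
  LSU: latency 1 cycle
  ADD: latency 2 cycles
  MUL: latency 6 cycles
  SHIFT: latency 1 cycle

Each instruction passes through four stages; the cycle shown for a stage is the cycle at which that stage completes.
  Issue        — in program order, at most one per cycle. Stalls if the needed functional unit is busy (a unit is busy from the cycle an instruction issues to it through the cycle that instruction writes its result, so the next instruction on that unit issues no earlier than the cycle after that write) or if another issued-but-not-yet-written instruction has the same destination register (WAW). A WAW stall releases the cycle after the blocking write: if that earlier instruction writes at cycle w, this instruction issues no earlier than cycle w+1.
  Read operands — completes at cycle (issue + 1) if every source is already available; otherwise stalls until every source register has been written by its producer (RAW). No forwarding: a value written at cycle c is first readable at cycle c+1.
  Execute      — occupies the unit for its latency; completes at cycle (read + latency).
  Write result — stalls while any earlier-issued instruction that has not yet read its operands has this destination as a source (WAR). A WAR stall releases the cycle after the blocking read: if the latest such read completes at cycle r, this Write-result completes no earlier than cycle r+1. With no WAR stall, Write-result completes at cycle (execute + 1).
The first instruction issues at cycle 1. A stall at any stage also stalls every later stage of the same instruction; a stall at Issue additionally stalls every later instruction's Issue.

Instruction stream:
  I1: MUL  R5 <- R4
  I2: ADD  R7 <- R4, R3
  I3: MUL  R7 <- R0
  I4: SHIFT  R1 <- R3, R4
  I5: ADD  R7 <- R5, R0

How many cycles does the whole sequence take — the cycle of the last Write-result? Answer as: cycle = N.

cycle = 23

[1] issue I1 (MUL)
[2] I1 read-ops, issue I2 (ADD)
[3] I2 read-ops
[5] I2 finished on ADD
[6] I2→R7
[8] I1 finished on MUL
[9] I1→R5
[10] issue I3 (MUL)
[11] I3 read-ops, issue I4 (SHIFT)
[12] I4 read-ops
[13] I4 finished on SHIFT
[14] I4→R1
[17] I3 finished on MUL
[18] I3→R7
[19] issue I5 (ADD)
[20] I5 read-ops
[22] I5 finished on ADD
[23] I5→R7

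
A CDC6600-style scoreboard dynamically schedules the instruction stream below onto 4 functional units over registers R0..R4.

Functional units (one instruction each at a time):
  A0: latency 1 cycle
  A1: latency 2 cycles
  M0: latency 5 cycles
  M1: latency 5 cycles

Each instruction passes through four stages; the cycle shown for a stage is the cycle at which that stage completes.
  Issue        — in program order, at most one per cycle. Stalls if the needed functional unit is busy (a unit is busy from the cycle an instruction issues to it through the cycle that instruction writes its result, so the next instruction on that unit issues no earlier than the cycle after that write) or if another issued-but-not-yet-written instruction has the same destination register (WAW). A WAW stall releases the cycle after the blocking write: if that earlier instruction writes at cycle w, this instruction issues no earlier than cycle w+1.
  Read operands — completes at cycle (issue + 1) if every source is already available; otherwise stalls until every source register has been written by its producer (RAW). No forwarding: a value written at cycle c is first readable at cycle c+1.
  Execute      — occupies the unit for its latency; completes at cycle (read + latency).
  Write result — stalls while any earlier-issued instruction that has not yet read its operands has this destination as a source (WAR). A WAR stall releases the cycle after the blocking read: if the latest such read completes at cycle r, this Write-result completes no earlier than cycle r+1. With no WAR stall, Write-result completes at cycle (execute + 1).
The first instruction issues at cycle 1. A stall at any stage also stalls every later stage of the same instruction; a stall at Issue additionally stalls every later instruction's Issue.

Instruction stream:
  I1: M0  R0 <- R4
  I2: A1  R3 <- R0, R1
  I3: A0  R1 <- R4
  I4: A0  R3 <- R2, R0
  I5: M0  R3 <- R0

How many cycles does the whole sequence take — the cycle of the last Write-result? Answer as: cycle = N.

cycle = 24

cycle 1: I1 dispatched to M0
cycle 2: I1 operands ready; I2 dispatched to A1
cycle 3: I3 dispatched to A0
cycle 4: I3 operands ready
cycle 5: I3 complete
cycle 7: I1 complete
cycle 8: R0←I1
cycle 9: I2 operands ready
cycle 10: R1←I3
cycle 11: I2 complete
cycle 12: R3←I2
cycle 13: I4 dispatched to A0
cycle 14: I4 operands ready
cycle 15: I4 complete
cycle 16: R3←I4
cycle 17: I5 dispatched to M0
cycle 18: I5 operands ready
cycle 23: I5 complete
cycle 24: R3←I5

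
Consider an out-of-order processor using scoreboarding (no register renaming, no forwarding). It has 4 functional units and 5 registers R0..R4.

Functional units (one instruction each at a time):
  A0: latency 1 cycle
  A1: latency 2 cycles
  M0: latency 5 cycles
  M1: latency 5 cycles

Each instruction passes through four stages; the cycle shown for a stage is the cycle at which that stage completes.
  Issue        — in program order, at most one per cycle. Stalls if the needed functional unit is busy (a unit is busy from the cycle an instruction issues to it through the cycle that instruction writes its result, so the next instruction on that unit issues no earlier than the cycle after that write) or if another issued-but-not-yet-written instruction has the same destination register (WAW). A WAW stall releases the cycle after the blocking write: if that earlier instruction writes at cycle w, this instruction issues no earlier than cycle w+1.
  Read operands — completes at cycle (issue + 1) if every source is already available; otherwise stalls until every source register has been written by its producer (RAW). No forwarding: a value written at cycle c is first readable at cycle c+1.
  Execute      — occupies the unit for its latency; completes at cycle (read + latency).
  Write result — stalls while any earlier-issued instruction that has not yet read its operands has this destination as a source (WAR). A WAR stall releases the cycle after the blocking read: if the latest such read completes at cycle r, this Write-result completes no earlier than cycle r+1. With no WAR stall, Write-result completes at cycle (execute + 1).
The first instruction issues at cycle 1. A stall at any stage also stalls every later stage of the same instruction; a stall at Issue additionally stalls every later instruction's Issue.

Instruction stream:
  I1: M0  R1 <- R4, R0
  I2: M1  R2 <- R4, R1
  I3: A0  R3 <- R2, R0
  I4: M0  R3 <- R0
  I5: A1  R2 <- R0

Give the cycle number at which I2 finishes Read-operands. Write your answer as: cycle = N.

cycle = 9

cycle 1: I1 issues→M0
cycle 2: I1 reads · I2 issues→M1
cycle 3: I3 issues→A0
cycle 7: I1 exec-done
cycle 8: I1 writes R1
cycle 9: I2 reads
cycle 14: I2 exec-done
cycle 15: I2 writes R2
cycle 16: I3 reads
cycle 17: I3 exec-done
cycle 18: I3 writes R3
cycle 19: I4 issues→M0
cycle 20: I4 reads · I5 issues→A1
cycle 21: I5 reads
cycle 23: I5 exec-done
cycle 24: I5 writes R2
cycle 25: I4 exec-done
cycle 26: I4 writes R3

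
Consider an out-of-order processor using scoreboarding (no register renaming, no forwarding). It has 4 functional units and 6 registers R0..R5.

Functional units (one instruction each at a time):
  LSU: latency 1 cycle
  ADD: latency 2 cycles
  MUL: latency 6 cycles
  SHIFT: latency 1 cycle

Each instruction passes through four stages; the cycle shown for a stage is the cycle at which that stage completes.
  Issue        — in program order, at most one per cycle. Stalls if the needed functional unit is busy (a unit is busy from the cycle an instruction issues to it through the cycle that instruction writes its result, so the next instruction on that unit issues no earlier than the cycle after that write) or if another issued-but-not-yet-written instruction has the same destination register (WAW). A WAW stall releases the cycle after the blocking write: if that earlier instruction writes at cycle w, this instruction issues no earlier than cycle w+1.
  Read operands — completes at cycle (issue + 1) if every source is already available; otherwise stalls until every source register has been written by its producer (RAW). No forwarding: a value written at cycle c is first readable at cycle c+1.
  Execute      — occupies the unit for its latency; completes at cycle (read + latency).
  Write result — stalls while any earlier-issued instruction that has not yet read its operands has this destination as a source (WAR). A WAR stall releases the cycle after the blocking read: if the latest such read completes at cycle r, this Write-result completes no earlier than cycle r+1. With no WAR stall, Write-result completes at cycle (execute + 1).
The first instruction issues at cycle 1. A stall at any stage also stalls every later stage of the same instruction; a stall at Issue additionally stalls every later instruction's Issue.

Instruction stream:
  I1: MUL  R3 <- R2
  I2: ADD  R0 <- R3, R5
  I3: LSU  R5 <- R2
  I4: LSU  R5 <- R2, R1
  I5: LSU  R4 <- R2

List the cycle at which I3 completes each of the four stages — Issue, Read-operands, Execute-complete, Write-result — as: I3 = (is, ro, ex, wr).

I3 = (3, 4, 5, 11)

c1: I1→MUL
c2: I1 RO | I2→ADD
c3: I3→LSU
c4: I3 RO
c5: I3 EX
c8: I1 EX
c9: I1 WR R3
c10: I2 RO
c11: I3 WR R5
c12: I2 EX | I4→LSU
c13: I2 WR R0 | I4 RO
c14: I4 EX
c15: I4 WR R5
c16: I5→LSU
c17: I5 RO
c18: I5 EX
c19: I5 WR R4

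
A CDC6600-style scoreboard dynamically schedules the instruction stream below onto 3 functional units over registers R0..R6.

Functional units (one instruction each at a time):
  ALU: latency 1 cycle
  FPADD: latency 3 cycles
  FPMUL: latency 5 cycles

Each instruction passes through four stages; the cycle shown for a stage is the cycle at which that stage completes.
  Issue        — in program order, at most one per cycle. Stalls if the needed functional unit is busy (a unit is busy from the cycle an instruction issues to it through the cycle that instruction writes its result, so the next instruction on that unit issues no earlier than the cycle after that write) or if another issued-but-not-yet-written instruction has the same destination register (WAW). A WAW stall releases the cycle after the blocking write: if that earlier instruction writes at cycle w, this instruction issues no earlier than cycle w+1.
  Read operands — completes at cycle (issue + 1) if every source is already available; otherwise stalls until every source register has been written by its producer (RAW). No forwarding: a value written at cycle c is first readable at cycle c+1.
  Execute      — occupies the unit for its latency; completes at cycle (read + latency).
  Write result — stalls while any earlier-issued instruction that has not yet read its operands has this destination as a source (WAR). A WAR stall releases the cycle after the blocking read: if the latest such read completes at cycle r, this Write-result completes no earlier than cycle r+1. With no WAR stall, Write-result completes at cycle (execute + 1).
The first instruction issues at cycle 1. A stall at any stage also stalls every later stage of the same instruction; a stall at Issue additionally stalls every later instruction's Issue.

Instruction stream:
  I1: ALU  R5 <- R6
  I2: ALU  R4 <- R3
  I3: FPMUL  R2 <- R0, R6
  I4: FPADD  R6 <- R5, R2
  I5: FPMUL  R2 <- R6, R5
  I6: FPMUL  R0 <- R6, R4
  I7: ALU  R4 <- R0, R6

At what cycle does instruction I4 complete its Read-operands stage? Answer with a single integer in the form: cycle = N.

cycle = 14

c1: I1 dispatched to ALU
c2: I1 operands ready
c3: I1 complete
c4: R5←I1
c5: I2 dispatched to ALU
c6: I2 operands ready, I3 dispatched to FPMUL
c7: I2 complete, I3 operands ready, I4 dispatched to FPADD
c8: R4←I2
c12: I3 complete
c13: R2←I3
c14: I4 operands ready, I5 dispatched to FPMUL
c17: I4 complete
c18: R6←I4
c19: I5 operands ready
c24: I5 complete
c25: R2←I5
c26: I6 dispatched to FPMUL
c27: I6 operands ready, I7 dispatched to ALU
c32: I6 complete
c33: R0←I6
c34: I7 operands ready
c35: I7 complete
c36: R4←I7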